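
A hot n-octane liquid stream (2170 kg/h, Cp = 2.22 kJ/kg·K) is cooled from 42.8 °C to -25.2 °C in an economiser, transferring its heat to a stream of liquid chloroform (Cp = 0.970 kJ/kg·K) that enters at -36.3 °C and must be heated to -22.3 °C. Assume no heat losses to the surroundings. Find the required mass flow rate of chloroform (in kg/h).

ṁ_c = 24100 kg/h

Heat released by hot stream: Q = 2170 × 2.22 × (42.8 − -25.2) = 327580 kJ/h
Energy balance on cold side (adiabatic exchanger): Q = ṁ_c·Cp_c·(T_c,out − T_c,in)
ṁ_c = 327580 / [0.970 × (-22.3 − -36.3)] = 24122 kg/h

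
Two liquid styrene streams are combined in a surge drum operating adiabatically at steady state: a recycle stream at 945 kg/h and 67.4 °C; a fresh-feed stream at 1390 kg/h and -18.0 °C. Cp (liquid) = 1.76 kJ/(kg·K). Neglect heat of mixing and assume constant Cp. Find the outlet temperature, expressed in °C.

T_out = 16.6 °C

No heat crosses the boundary, so H_out = H_in.
Σ ṁᵢCp,ᵢTᵢ = 945×1.76×67.4 + 1390×1.76×-18.0 = 68064
Σ ṁᵢCp,ᵢ = 945×1.76 + 1390×1.76 = 4109.6
T_out = 68064 / 4109.6 = 16.562 °C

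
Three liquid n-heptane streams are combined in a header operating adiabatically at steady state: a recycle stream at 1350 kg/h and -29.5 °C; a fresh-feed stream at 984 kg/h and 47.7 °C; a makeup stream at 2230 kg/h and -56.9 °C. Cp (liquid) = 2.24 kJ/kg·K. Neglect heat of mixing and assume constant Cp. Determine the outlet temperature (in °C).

T_out = -26.2 °C

Energy balance with Q = 0: Σ ṁᵢCp,ᵢ(T_out − Tᵢ) = 0
T_out = Σ ṁᵢCp,ᵢTᵢ / Σ ṁᵢCp,ᵢ
      = -268300 / 10223 = -26.243 °C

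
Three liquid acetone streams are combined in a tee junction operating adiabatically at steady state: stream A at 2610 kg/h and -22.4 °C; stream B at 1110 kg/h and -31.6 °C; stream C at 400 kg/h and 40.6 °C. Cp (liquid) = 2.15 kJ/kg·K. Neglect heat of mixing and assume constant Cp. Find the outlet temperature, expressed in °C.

T_out = -18.8 °C

Adiabatic, steady state ⇒ Σ ṁᵢCp,ᵢ(T_out − Tᵢ) = 0
T_out = Σ ṁᵢCp,ᵢTᵢ / Σ ṁᵢCp,ᵢ
      = -166200 / 8858 = -18.762 °C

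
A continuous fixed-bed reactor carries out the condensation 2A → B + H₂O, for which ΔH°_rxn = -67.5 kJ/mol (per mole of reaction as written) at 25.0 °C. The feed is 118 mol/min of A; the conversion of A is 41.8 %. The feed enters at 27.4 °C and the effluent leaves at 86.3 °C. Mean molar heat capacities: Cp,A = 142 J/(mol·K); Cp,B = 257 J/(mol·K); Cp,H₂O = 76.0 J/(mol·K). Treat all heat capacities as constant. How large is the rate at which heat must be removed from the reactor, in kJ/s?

Extent of reaction ξ = 0.418 × 118 / 2 = 24.662 mol/min
Reaction term: ξ·ΔH°_rxn = 24.662 × -67.5 = -1664.7 kJ/min
Sensible, feed 27.4→25 °C: -40.214 kJ/min
Outlet flows (mol/min): A 68.676, B 24.662, H₂O 24.662
Sensible, products 25→86.3 °C: 1101.2 kJ/min
Q = ΔH = -603.68 kJ/min = -10.061 kW
Heat removed = 10.061 kJ/s

Q_out = 10.1 kJ/s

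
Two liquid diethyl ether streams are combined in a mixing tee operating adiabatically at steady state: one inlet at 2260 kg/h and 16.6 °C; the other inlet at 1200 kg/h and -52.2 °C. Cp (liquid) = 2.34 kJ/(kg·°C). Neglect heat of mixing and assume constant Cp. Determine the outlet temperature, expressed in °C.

T_out = -7.26 °C

Energy balance with Q = 0: Σ ṁᵢCp,ᵢ(T_out − Tᵢ) = 0
Σ ṁᵢCp,ᵢTᵢ = 2260×2.34×16.6 + 1200×2.34×-52.2 = -58790
Σ ṁᵢCp,ᵢ = 2260×2.34 + 1200×2.34 = 8096.4
T_out = -58790 / 8096.4 = -7.2613 °C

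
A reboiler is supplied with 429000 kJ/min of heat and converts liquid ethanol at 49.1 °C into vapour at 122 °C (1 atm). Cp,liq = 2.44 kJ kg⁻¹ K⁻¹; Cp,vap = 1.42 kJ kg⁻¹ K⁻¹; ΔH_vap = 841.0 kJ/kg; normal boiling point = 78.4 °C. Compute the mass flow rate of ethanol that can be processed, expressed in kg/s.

ṁ = 7.34 kg/s

Δh = 2.44×(78.4−49.1) + 841.0 + 1.42×(122−78.4) = 974.4 kJ/kg
Q = 429000 kJ/min = 7150 kJ/s = 7150 kJ/s
ṁ = Q/Δh = 7150 / 974.4 = 7.3378 kg/s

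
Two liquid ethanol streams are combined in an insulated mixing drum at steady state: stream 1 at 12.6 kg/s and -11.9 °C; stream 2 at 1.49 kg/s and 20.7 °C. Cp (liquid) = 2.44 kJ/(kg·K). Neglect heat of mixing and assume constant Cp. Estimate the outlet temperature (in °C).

T_out = -8.45 °C

Energy balance with Q = 0: Σ ṁᵢCp,ᵢ(T_out − Tᵢ) = 0
Σ ṁᵢCp,ᵢTᵢ = 12.6×2.44×-11.9 + 1.49×2.44×20.7 = -290.6
Σ ṁᵢCp,ᵢ = 12.6×2.44 + 1.49×2.44 = 34.38
T_out = -290.6 / 34.38 = -8.4526 °C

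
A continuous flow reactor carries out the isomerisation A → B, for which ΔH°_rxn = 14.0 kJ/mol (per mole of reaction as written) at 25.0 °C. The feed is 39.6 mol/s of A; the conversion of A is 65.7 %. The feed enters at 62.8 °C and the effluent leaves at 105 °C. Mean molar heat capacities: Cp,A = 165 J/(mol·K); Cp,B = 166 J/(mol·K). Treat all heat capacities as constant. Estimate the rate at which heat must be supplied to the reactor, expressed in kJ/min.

Extent of reaction ξ = 0.657 × 39.6 = 26.017 mol/s
Reaction term: ξ·ΔH°_rxn = 26.017 × 14.0 = 364.24 kJ/s
Sensible, feed 62.8→25 °C: -246.99 kJ/s
Outlet flows (mol/s): A 13.583, B 26.017
Sensible, products 25→105 °C: 524.8 kJ/s
Q = ΔH = 642.06 kJ/s = 642.06 kW
Heat supplied = 38523 kJ/min

Q_in = 38500 kJ/min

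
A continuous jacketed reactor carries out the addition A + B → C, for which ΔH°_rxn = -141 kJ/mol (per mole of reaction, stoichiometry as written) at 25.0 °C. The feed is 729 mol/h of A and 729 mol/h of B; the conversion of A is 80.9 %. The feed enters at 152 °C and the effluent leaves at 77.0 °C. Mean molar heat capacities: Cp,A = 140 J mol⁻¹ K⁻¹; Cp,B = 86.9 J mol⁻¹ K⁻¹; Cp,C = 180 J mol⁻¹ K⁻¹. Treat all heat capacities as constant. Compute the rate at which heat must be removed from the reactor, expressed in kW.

Q_out = 26.9 kW

Extent of reaction ξ = 0.809 × 729 = 589.76 mol/h
Reaction term: ξ·ΔH°_rxn = 589.76 × -141 = -83156 kJ/h
Sensible, feed 152→25 °C: -21007 kJ/h
Outlet flows (mol/h): A 139.24, B 139.24, C 589.76
Sensible, products 25→77.0 °C: 7163 kJ/h
Q = ΔH = -97000 kJ/h = -26.945 kW
Heat removed = 26.945 kW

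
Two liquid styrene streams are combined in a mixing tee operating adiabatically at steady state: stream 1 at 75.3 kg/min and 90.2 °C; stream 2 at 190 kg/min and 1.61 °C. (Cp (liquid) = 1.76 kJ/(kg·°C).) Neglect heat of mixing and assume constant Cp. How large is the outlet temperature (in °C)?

Adiabatic, steady state ⇒ Σ ṁᵢCp,ᵢ(T_out − Tᵢ) = 0
T_out = Σ ṁᵢCp,ᵢTᵢ / Σ ṁᵢCp,ᵢ
      = 12492 / 466.93 = 26.754 °C

T_out = 26.8 °C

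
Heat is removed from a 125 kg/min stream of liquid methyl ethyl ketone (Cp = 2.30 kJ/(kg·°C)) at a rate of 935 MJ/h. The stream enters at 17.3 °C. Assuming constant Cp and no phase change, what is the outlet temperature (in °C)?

Q = 935 MJ/h = 15583 kJ/min
ΔT = Q/(ṁ·Cp) = 15583/(125×2.30) = 54.203 K
T_out = 17.3 − 54.203 = -36.903 °C

T_out = -36.9 °C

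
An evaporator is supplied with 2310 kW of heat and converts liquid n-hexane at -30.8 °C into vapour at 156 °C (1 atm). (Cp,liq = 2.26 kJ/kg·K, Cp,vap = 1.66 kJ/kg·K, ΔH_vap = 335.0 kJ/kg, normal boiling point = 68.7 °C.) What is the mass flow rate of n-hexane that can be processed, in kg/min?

ṁ = 197 kg/min

Δh = 2.26×(68.7−-30.8) + 335.0 + 1.66×(156−68.7) = 704.79 kJ/kg
Q = 2310 kW = 2310 kJ/s = 138600 kJ/min
ṁ = Q/Δh = 138600 / 704.79 = 196.65 kg/min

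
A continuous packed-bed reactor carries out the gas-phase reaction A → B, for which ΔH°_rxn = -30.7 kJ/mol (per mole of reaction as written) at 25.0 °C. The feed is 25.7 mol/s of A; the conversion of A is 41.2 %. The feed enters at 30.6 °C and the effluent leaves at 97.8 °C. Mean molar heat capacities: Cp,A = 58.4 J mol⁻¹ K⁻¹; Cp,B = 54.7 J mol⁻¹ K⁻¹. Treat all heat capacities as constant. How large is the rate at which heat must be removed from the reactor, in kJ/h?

Extent of reaction ξ = 0.412 × 25.7 = 10.588 mol/s
Reaction term: ξ·ΔH°_rxn = 10.588 × -30.7 = -325.06 kJ/s
Sensible, feed 30.6→25 °C: -8.4049 kJ/s
Outlet flows (mol/s): A 15.112, B 10.588
Sensible, products 25→97.8 °C: 106.41 kJ/s
Q = ΔH = -227.06 kJ/s = -227.06 kW
Heat removed = 817400 kJ/h

Q_out = 817000 kJ/h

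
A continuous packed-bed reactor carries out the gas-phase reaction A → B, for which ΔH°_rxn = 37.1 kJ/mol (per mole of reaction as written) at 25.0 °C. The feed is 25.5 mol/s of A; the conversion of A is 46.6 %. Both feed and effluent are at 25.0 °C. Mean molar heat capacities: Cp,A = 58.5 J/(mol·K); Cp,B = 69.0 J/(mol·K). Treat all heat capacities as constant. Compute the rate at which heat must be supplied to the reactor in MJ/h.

Q_in = 1590 MJ/h

Extent of reaction ξ = 0.466 × 25.5 = 11.883 mol/s
Reaction term: ξ·ΔH°_rxn = 11.883 × 37.1 = 440.86 kJ/s
Q = ΔH = 440.86 kJ/s = 440.86 kW
Heat supplied = 1587.1 MJ/h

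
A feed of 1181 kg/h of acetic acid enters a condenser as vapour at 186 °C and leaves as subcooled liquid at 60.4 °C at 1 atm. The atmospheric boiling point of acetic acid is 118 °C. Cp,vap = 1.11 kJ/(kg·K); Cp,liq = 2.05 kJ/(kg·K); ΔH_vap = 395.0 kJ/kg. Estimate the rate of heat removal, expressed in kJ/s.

Q_c = 193 kJ/s

vapour 186→118 °C: -75.48 kJ/kg
condensation at 118 °C: -395 kJ/kg
liquid 118→60.4 °C: -118.08 kJ/kg
Δh = -75.48 + -395 + -118.08 = -588.56 kJ/kg
Q = ṁ·Δh = 1181 kg/h × -588.56 kJ/kg = -695090 kJ/h
|Q| = 193.08 kW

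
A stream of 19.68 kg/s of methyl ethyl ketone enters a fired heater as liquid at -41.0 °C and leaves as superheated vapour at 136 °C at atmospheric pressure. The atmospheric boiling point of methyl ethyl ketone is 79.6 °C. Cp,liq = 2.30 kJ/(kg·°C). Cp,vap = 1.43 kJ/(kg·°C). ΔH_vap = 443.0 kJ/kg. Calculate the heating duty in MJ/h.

liquid -41.0→79.6 °C: 277.38 kJ/kg
vaporisation at 79.6 °C: 443 kJ/kg
vapour 79.6→136 °C: 80.652 kJ/kg
Δh = 277.38 + 443 + 80.652 = 801.03 kJ/kg
Q = ṁ·Δh = 19.68 kg/s × 801.03 kJ/kg = 15764 kJ/s
|Q| = 15764 kW = 56752 MJ/h

Q = 56800 MJ/h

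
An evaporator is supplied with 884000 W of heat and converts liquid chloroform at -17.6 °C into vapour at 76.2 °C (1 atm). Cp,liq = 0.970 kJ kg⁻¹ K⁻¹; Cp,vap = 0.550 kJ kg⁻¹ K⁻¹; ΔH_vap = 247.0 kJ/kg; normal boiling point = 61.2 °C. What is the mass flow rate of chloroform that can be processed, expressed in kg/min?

ṁ = 160 kg/min

Δh = 0.970×(61.2−-17.6) + 247.0 + 0.550×(76.2−61.2) = 331.69 kJ/kg
Q = 884000 W = 884 kJ/s = 53040 kJ/min
ṁ = Q/Δh = 53040 / 331.69 = 159.91 kg/min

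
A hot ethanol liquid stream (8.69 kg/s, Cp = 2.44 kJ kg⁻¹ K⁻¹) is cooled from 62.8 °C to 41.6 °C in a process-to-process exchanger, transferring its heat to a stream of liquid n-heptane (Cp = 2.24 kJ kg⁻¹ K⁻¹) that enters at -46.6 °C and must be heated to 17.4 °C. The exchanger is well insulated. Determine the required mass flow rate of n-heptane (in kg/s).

Heat released by hot stream: Q = 8.69 × 2.44 × (62.8 − 41.6) = 449.52 kJ/s
Energy balance on cold side (adiabatic exchanger): Q = ṁ_c·Cp_c·(T_c,out − T_c,in)
ṁ_c = 449.52 / [2.24 × (17.4 − -46.6)] = 3.1356 kg/s

ṁ_c = 3.14 kg/s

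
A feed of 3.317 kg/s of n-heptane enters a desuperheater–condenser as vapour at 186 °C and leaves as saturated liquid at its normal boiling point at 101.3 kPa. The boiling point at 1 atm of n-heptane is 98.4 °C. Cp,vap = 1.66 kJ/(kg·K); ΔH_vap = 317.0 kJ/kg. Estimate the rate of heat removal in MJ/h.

vapour 186→98.4 °C: -145.42 kJ/kg
condensation at 98.4 °C: -317 kJ/kg
Δh = -145.42 + -317 = -462.42 kJ/kg
Q = ṁ·Δh = 3.317 kg/s × -462.42 kJ/kg = -1533.8 kJ/s
|Q| = 1533.8 kW = 5521.8 MJ/h

Q_c = 5520 MJ/h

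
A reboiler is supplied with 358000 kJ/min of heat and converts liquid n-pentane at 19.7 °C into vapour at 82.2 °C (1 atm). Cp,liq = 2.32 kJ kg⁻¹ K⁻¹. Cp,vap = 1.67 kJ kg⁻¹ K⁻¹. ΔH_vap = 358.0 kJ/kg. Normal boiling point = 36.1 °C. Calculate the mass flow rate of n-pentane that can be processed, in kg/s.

Δh = 2.32×(36.1−19.7) + 358.0 + 1.67×(82.2−36.1) = 473.03 kJ/kg
Q = 358000 kJ/min = 5966.7 kJ/s = 5966.7 kJ/s
ṁ = Q/Δh = 5966.7 / 473.03 = 12.614 kg/s

ṁ = 12.6 kg/s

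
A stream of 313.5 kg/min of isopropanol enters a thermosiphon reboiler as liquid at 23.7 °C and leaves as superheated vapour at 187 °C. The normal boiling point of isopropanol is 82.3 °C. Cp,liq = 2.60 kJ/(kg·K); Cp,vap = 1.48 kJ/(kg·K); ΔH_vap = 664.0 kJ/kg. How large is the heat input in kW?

liquid 23.7→82.3 °C: 152.36 kJ/kg
vaporisation at 82.3 °C: 664 kJ/kg
vapour 82.3→187 °C: 154.96 kJ/kg
Δh = 152.36 + 664 + 154.96 = 971.32 kJ/kg
Q = ṁ·Δh = 313.5 kg/min × 971.32 kJ/kg = 304510 kJ/min
|Q| = 5075.1 kW

Q = 5080 kW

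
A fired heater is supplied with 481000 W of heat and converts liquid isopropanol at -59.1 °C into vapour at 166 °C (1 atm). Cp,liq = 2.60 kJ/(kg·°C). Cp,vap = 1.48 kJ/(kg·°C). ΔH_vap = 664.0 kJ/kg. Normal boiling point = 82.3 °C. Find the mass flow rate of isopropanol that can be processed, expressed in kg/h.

Δh = 2.60×(82.3−-59.1) + 664.0 + 1.48×(166−82.3) = 1155.5 kJ/kg
Q = 481000 W = 481 kJ/s = 1.7316e+06 kJ/h
ṁ = Q/Δh = 1.7316e+06 / 1155.5 = 1498.6 kg/h

ṁ = 1500 kg/h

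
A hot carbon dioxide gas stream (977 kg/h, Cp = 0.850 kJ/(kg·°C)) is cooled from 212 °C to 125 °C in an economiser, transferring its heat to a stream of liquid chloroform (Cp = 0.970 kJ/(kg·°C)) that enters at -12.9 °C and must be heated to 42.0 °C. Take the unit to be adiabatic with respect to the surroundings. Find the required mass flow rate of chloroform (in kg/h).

ṁ_c = 1360 kg/h

Heat released by hot stream: Q = 977 × 0.850 × (212 − 125) = 72249 kJ/h
Energy balance on cold side (adiabatic exchanger): Q = ṁ_c·Cp_c·(T_c,out − T_c,in)
ṁ_c = 72249 / [0.970 × (42.0 − -12.9)] = 1356.7 kg/h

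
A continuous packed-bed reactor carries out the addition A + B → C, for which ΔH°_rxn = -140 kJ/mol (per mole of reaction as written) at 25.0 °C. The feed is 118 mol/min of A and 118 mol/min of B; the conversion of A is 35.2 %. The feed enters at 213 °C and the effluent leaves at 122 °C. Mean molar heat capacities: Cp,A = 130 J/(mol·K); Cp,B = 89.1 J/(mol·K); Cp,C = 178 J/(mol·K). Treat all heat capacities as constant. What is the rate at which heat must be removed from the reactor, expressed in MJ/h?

Extent of reaction ξ = 0.352 × 118 = 41.536 mol/min
Reaction term: ξ·ΔH°_rxn = 41.536 × -140 = -5815 kJ/min
Sensible, feed 213→25 °C: -4860.5 kJ/min
Outlet flows (mol/min): A 76.464, B 76.464, C 41.536
Sensible, products 25→122 °C: 2342.2 kJ/min
Q = ΔH = -8333.3 kJ/min = -138.89 kW
Heat removed = 500 MJ/h

Q_out = 500 MJ/h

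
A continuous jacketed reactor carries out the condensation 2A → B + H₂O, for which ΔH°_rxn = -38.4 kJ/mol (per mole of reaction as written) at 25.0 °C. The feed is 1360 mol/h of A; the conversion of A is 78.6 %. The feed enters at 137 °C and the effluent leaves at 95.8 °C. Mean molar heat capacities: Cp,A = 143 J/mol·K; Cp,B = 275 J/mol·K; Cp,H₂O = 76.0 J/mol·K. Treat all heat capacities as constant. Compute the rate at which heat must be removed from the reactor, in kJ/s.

Q_out = 7.24 kJ/s

Extent of reaction ξ = 0.786 × 1360 / 2 = 534.48 mol/h
Reaction term: ξ·ΔH°_rxn = 534.48 × -38.4 = -20524 kJ/h
Sensible, feed 137→25 °C: -21782 kJ/h
Outlet flows (mol/h): A 291.04, B 534.48, H₂O 534.48
Sensible, products 25→95.8 °C: 16229 kJ/h
Q = ΔH = -26077 kJ/h = -7.2436 kW
Heat removed = 7.2436 kJ/s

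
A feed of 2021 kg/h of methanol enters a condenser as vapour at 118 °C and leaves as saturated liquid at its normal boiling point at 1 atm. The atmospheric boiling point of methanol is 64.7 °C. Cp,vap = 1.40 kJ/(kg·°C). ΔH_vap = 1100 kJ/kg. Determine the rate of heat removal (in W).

vapour 118→64.7 °C: -74.62 kJ/kg
condensation at 64.7 °C: -1100 kJ/kg
Δh = -74.62 + -1100 = -1174.6 kJ/kg
Q = ṁ·Δh = 2021 kg/h × -1174.6 kJ/kg = -2.3739e+06 kJ/h
|Q| = 659.42 kW = 659420 W

Q_c = 659000 W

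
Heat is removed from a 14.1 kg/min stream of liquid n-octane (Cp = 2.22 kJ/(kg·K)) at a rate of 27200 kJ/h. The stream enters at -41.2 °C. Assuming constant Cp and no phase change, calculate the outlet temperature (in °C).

Q = 27200 kJ/h = 453.33 kJ/min
ΔT = Q/(ṁ·Cp) = 453.33/(14.1×2.22) = 14.483 K
T_out = -41.2 − 14.483 = -55.683 °C

T_out = -55.7 °C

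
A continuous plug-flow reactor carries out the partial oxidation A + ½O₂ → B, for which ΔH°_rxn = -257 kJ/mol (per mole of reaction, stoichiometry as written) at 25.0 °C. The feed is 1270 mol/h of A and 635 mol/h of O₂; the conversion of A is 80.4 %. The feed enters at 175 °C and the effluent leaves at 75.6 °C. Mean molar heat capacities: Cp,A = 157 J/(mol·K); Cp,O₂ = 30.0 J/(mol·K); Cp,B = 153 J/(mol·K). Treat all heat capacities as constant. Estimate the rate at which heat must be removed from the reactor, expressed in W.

Q_out = 79200 W

Extent of reaction ξ = 0.804 × 1270 = 1021.1 mol/h
Reaction term: ξ·ΔH°_rxn = 1021.1 × -257 = -262420 kJ/h
Sensible, feed 175→25 °C: -32766 kJ/h
Outlet flows (mol/h): A 248.92, O₂ 124.46, B 1021.1
Sensible, products 25→75.6 °C: 10071 kJ/h
Q = ΔH = -285110 kJ/h = -79.198 kW
Heat removed = 79198 W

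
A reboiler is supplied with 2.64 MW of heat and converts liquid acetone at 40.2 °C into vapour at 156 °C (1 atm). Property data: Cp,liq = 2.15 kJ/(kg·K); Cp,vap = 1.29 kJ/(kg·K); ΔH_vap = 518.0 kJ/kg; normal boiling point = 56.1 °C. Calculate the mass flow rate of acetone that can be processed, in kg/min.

ṁ = 233 kg/min

Δh = 2.15×(56.1−40.2) + 518.0 + 1.29×(156−56.1) = 681.06 kJ/kg
Q = 2.64 MW = 2640 kJ/s = 158400 kJ/min
ṁ = Q/Δh = 158400 / 681.06 = 232.58 kg/min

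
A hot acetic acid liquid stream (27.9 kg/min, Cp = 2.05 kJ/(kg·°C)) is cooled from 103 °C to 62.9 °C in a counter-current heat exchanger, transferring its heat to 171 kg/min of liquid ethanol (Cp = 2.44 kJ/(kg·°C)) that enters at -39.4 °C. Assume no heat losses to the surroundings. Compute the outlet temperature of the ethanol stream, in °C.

Heat released by hot stream: Q = 27.9 × 2.05 × (103 − 62.9) = 2293.5 kJ/min
Energy balance on cold side (adiabatic exchanger): Q = ṁ_c·Cp_c·(T_c,out − T_c,in)
T_c,out = -39.4 + 2293.5/(171 × 2.44) = -33.903 °C

T_c,out = -33.9 °C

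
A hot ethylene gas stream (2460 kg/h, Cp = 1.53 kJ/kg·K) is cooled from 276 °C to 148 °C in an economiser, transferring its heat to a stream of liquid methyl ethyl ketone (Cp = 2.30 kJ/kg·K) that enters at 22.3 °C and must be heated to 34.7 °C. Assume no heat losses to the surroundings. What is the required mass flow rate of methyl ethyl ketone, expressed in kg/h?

Heat released by hot stream: Q = 2460 × 1.53 × (276 − 148) = 481770 kJ/h
Energy balance on cold side (adiabatic exchanger): Q = ṁ_c·Cp_c·(T_c,out − T_c,in)
ṁ_c = 481770 / [2.30 × (34.7 − 22.3)] = 16892 kg/h

ṁ_c = 16900 kg/h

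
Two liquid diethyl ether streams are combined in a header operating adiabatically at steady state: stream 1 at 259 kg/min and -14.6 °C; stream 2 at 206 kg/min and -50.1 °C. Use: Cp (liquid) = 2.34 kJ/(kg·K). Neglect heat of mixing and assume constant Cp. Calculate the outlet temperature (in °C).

T_out = -30.3 °C

Adiabatic, steady state ⇒ Σ ṁᵢCp,ᵢ(T_out − Tᵢ) = 0
Σ ṁᵢCp,ᵢTᵢ = 259×2.34×-14.6 + 206×2.34×-50.1 = -32999
Σ ṁᵢCp,ᵢ = 259×2.34 + 206×2.34 = 1088.1
T_out = -32999 / 1088.1 = -30.327 °C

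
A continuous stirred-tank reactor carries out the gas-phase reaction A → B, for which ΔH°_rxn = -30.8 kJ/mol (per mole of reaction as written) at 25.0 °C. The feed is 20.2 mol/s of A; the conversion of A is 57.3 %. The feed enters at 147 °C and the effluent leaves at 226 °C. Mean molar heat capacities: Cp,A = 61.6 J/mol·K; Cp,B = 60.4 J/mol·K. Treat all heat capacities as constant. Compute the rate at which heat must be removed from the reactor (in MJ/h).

Extent of reaction ξ = 0.573 × 20.2 = 11.575 mol/s
Reaction term: ξ·ΔH°_rxn = 11.575 × -30.8 = -356.5 kJ/s
Sensible, feed 147→25 °C: -151.81 kJ/s
Outlet flows (mol/s): A 8.6254, B 11.575
Sensible, products 25→226 °C: 247.32 kJ/s
Q = ΔH = -260.99 kJ/s = -260.99 kW
Heat removed = 939.56 MJ/h

Q_out = 940 MJ/h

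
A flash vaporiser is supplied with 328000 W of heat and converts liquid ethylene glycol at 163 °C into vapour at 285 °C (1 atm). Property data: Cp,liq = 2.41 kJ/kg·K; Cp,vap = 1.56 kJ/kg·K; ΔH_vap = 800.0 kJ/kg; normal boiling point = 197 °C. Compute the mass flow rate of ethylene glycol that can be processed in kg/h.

ṁ = 1160 kg/h

Δh = 2.41×(197−163) + 800.0 + 1.56×(285−197) = 1019.2 kJ/kg
Q = 328000 W = 328 kJ/s = 1.1808e+06 kJ/h
ṁ = Q/Δh = 1.1808e+06 / 1019.2 = 1158.5 kg/h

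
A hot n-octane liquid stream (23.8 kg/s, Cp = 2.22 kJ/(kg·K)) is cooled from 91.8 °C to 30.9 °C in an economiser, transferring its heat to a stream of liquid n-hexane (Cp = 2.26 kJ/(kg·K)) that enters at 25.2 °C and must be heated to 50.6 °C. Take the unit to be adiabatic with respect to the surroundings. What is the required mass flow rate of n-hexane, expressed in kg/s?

ṁ_c = 56.1 kg/s

Heat released by hot stream: Q = 23.8 × 2.22 × (91.8 − 30.9) = 3217.7 kJ/s
Energy balance on cold side (adiabatic exchanger): Q = ṁ_c·Cp_c·(T_c,out − T_c,in)
ṁ_c = 3217.7 / [2.26 × (50.6 − 25.2)] = 56.054 kg/s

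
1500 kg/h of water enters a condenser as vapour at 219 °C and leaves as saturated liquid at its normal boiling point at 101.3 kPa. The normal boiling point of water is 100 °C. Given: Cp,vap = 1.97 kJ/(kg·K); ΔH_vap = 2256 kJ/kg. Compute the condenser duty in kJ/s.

vapour 219→100 °C: -234.43 kJ/kg
condensation at 100 °C: -2256 kJ/kg
Δh = -234.43 + -2256 = -2490.4 kJ/kg
Q = ṁ·Δh = 1500 kg/h × -2490.4 kJ/kg = -3.7356e+06 kJ/h
|Q| = 1037.7 kW

Q_c = 1040 kJ/s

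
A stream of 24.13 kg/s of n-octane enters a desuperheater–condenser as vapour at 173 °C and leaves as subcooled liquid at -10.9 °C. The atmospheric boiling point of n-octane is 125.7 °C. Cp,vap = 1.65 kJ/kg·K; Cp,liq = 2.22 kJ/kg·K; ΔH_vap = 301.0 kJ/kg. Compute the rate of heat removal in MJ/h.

Q_c = 59300 MJ/h

vapour 173→125.7 °C: -78.045 kJ/kg
condensation at 125.7 °C: -301 kJ/kg
liquid 125.7→-10.9 °C: -303.25 kJ/kg
Δh = -78.045 + -301 + -303.25 = -682.3 kJ/kg
Q = ṁ·Δh = 24.13 kg/s × -682.3 kJ/kg = -16464 kJ/s
|Q| = 16464 kW = 59270 MJ/h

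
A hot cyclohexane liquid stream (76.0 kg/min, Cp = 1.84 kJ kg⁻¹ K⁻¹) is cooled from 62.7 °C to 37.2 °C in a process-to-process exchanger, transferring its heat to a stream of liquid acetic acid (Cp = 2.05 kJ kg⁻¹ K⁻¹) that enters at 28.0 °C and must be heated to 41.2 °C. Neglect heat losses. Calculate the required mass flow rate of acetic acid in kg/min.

Heat released by hot stream: Q = 76.0 × 1.84 × (62.7 − 37.2) = 3565.9 kJ/min
Energy balance on cold side (adiabatic exchanger): Q = ṁ_c·Cp_c·(T_c,out − T_c,in)
ṁ_c = 3565.9 / [2.05 × (41.2 − 28.0)] = 131.78 kg/min

ṁ_c = 132 kg/min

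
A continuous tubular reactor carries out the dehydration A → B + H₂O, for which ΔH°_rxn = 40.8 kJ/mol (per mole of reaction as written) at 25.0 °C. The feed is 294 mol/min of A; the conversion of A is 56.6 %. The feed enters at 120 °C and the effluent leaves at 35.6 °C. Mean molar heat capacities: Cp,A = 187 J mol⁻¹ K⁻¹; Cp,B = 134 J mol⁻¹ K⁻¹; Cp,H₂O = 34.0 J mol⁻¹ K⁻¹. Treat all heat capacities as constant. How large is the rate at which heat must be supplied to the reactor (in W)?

Extent of reaction ξ = 0.566 × 294 = 166.4 mol/min
Reaction term: ξ·ΔH°_rxn = 166.4 × 40.8 = 6789.3 kJ/min
Sensible, feed 120→25 °C: -5222.9 kJ/min
Outlet flows (mol/min): A 127.6, B 166.4, H₂O 166.4
Sensible, products 25→35.6 °C: 549.25 kJ/min
Q = ΔH = 2115.6 kJ/min = 35.26 kW
Heat supplied = 35260 W

Q_in = 35300 W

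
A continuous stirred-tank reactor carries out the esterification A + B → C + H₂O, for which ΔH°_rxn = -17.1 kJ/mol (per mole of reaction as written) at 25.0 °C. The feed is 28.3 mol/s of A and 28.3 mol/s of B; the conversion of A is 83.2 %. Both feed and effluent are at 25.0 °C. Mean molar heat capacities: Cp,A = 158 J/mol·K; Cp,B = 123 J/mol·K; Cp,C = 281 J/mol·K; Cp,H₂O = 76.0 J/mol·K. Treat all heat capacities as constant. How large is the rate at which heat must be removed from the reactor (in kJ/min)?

Q_out = 24200 kJ/min

Extent of reaction ξ = 0.832 × 28.3 = 23.546 mol/s
Reaction term: ξ·ΔH°_rxn = 23.546 × -17.1 = -402.63 kJ/s
Q = ΔH = -402.63 kJ/s = -402.63 kW
Heat removed = 24158 kJ/min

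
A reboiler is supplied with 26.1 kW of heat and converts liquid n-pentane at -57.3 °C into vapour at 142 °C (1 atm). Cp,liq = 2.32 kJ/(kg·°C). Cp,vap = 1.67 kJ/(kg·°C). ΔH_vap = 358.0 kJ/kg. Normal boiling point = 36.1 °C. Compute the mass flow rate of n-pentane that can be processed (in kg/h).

Δh = 2.32×(36.1−-57.3) + 358.0 + 1.67×(142−36.1) = 751.54 kJ/kg
Q = 26.1 kW = 26.1 kJ/s = 93960 kJ/h
ṁ = Q/Δh = 93960 / 751.54 = 125.02 kg/h

ṁ = 125 kg/h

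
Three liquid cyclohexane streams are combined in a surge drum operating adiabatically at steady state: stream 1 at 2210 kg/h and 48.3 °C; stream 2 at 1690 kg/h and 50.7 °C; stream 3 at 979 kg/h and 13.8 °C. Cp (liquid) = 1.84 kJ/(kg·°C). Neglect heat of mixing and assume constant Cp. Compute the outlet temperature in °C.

No heat crosses the boundary, so H_out = H_in.
Σ ṁᵢCp,ᵢTᵢ = 2210×1.84×48.3 + 1690×1.84×50.7 + 979×1.84×13.8 = 378920
Σ ṁᵢCp,ᵢ = 2210×1.84 + 1690×1.84 + 979×1.84 = 8977.4
T_out = 378920 / 8977.4 = 42.209 °C

T_out = 42.2 °C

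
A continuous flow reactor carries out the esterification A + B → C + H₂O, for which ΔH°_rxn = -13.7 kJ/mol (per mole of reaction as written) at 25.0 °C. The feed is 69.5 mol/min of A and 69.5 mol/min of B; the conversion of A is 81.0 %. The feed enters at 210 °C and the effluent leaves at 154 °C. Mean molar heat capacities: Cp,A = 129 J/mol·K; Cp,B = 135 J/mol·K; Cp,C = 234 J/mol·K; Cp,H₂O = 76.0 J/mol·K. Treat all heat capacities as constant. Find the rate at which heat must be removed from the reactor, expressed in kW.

Extent of reaction ξ = 0.810 × 69.5 = 56.295 mol/min
Reaction term: ξ·ΔH°_rxn = 56.295 × -13.7 = -771.24 kJ/min
Sensible, feed 210→25 °C: -3394.4 kJ/min
Outlet flows (mol/min): A 13.205, B 13.205, C 56.295, H₂O 56.295
Sensible, products 25→154 °C: 2700.9 kJ/min
Q = ΔH = -1464.7 kJ/min = -24.411 kW
Heat removed = 24.411 kW

Q_out = 24.4 kW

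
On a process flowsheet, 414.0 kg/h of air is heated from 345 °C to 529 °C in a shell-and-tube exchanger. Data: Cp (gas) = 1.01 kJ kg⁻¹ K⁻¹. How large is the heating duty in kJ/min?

Q = ṁ·Cp·ΔT = 414.0 × 1.01 × (529 − 345) = 76938 kJ/h
Converting: 76938 / 3600 s = 21.372 kW
Heating duty = 1282.3 kJ/min

Q = 1280 kJ/min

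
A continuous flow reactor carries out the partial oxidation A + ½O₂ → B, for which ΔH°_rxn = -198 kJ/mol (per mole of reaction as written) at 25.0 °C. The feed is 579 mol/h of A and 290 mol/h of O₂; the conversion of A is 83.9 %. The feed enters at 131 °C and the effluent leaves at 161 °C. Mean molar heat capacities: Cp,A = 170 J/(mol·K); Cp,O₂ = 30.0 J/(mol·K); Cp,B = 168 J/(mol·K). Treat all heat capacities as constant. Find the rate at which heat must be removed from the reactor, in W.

Extent of reaction ξ = 0.839 × 579 = 485.78 mol/h
Reaction term: ξ·ΔH°_rxn = 485.78 × -198 = -96185 kJ/h
Sensible, feed 131→25 °C: -11356 kJ/h
Outlet flows (mol/h): A 93.219, O₂ 47.109, B 485.78
Sensible, products 25→161 °C: 13447 kJ/h
Q = ΔH = -94094 kJ/h = -26.137 kW
Heat removed = 26137 W

Q_out = 26100 W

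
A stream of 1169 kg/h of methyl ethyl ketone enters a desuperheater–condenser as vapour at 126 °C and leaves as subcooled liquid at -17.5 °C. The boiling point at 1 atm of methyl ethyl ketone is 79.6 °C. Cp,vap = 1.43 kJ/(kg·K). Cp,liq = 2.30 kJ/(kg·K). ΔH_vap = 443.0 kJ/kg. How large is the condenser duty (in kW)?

vapour 126→79.6 °C: -66.352 kJ/kg
condensation at 79.6 °C: -443 kJ/kg
liquid 79.6→-17.5 °C: -223.33 kJ/kg
Δh = -66.352 + -443 + -223.33 = -732.68 kJ/kg
Q = ṁ·Δh = 1169 kg/h × -732.68 kJ/kg = -856510 kJ/h
|Q| = 237.92 kW

Q_c = 238 kW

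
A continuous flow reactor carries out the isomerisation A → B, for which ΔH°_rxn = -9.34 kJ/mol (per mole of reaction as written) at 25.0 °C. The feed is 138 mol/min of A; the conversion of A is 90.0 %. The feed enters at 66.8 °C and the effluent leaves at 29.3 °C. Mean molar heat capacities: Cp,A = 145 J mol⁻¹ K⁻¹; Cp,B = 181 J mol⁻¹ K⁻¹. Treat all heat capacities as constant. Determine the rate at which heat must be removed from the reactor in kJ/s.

Extent of reaction ξ = 0.900 × 138 = 124.2 mol/min
Reaction term: ξ·ΔH°_rxn = 124.2 × -9.34 = -1160 kJ/min
Sensible, feed 66.8→25 °C: -836.42 kJ/min
Outlet flows (mol/min): A 13.8, B 124.2
Sensible, products 25→29.3 °C: 105.27 kJ/min
Q = ΔH = -1891.2 kJ/min = -31.52 kW
Heat removed = 31.52 kJ/s

Q_out = 31.5 kJ/s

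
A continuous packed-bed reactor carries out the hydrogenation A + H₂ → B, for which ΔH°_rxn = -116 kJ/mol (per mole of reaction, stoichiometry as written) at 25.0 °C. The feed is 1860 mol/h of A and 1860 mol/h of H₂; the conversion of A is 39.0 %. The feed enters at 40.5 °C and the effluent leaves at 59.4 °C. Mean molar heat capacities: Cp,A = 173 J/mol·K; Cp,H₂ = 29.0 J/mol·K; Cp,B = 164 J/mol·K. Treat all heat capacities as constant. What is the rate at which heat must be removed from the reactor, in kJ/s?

Extent of reaction ξ = 0.390 × 1860 = 725.4 mol/h
Reaction term: ξ·ΔH°_rxn = 725.4 × -116 = -84146 kJ/h
Sensible, feed 40.5→25 °C: -5823.7 kJ/h
Outlet flows (mol/h): A 1134.6, H₂ 1134.6, B 725.4
Sensible, products 25→59.4 °C: 11977 kJ/h
Q = ΔH = -77994 kJ/h = -21.665 kW
Heat removed = 21.665 kJ/s

Q_out = 21.7 kJ/s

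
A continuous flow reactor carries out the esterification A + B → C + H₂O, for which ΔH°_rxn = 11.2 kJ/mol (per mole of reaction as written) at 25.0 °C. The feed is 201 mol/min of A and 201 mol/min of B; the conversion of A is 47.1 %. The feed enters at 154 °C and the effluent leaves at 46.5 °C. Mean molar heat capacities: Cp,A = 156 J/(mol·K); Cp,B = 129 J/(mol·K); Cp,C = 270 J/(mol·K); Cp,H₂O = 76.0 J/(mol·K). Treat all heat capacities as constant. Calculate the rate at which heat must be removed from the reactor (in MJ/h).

Q_out = 298 MJ/h

Extent of reaction ξ = 0.471 × 201 = 94.671 mol/min
Reaction term: ξ·ΔH°_rxn = 94.671 × 11.2 = 1060.3 kJ/min
Sensible, feed 154→25 °C: -7389.8 kJ/min
Outlet flows (mol/min): A 106.33, B 106.33, C 94.671, H₂O 94.671
Sensible, products 25→46.5 °C: 1355.8 kJ/min
Q = ΔH = -4973.7 kJ/min = -82.894 kW
Heat removed = 298.42 MJ/h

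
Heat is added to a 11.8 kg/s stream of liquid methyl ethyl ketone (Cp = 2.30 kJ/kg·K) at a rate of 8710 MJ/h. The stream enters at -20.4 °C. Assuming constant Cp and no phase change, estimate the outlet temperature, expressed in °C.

Q = 8710 MJ/h = 2419.4 kJ/s
ΔT = Q/(ṁ·Cp) = 2419.4/(11.8×2.30) = 89.147 K
T_out = -20.4 + 89.147 = 68.747 °C

T_out = 68.7 °C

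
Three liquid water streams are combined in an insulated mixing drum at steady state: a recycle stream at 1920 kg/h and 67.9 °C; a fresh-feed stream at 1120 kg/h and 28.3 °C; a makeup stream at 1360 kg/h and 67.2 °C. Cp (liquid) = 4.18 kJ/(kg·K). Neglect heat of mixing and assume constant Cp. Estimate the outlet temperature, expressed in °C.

T_out = 57.6 °C

Adiabatic, steady state ⇒ Σ ṁᵢCp,ᵢ(T_out − Tᵢ) = 0
T_out = Σ ṁᵢCp,ᵢTᵢ / Σ ṁᵢCp,ᵢ
      = 1.0594e+06 / 18392 = 57.604 °C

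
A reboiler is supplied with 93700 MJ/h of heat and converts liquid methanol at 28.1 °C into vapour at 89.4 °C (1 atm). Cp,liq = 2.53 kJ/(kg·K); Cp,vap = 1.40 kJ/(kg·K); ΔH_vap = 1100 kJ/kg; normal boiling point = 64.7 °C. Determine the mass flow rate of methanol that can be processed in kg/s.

Δh = 2.53×(64.7−28.1) + 1100 + 1.40×(89.4−64.7) = 1227.2 kJ/kg
Q = 93700 MJ/h = 26028 kJ/s = 26028 kJ/s
ṁ = Q/Δh = 26028 / 1227.2 = 21.209 kg/s

ṁ = 21.2 kg/s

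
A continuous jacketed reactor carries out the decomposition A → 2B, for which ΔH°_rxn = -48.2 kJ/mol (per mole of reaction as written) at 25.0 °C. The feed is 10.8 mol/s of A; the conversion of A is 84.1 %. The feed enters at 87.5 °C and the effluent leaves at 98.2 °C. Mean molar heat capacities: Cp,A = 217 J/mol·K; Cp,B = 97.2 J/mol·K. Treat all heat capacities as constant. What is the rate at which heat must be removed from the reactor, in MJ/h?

Q_out = 1540 MJ/h

Extent of reaction ξ = 0.841 × 10.8 = 9.0828 mol/s
Reaction term: ξ·ΔH°_rxn = 9.0828 × -48.2 = -437.79 kJ/s
Sensible, feed 87.5→25 °C: -146.48 kJ/s
Outlet flows (mol/s): A 1.7172, B 18.166
Sensible, products 25→98.2 °C: 156.53 kJ/s
Q = ΔH = -427.74 kJ/s = -427.74 kW
Heat removed = 1539.9 MJ/h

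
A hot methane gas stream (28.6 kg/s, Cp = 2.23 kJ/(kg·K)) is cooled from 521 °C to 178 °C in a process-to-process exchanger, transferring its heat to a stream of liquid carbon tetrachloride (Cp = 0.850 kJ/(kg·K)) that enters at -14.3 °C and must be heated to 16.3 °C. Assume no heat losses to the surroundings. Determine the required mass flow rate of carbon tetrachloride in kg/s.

Heat released by hot stream: Q = 28.6 × 2.23 × (521 − 178) = 21876 kJ/s
Energy balance on cold side (adiabatic exchanger): Q = ṁ_c·Cp_c·(T_c,out − T_c,in)
ṁ_c = 21876 / [0.850 × (16.3 − -14.3)] = 841.06 kg/s

ṁ_c = 841 kg/s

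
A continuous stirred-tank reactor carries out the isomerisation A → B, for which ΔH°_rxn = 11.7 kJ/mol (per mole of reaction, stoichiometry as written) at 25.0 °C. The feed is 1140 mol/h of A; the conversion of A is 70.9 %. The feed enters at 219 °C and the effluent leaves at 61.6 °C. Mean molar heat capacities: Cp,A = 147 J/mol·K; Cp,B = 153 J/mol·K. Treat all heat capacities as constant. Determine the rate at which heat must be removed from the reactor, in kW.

Q_out = 4.65 kW

Extent of reaction ξ = 0.709 × 1140 = 808.26 mol/h
Reaction term: ξ·ΔH°_rxn = 808.26 × 11.7 = 9456.6 kJ/h
Sensible, feed 219→25 °C: -32511 kJ/h
Outlet flows (mol/h): A 331.74, B 808.26
Sensible, products 25→61.6 °C: 6310.9 kJ/h
Q = ΔH = -16743 kJ/h = -4.6508 kW
Heat removed = 4.6508 kW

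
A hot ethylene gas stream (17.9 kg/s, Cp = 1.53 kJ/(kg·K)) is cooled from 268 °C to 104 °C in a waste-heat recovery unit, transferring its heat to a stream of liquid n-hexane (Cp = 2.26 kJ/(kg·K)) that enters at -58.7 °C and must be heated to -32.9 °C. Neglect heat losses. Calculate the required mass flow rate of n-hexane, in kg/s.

ṁ_c = 77.0 kg/s

Heat released by hot stream: Q = 17.9 × 1.53 × (268 − 104) = 4491.5 kJ/s
Energy balance on cold side (adiabatic exchanger): Q = ṁ_c·Cp_c·(T_c,out − T_c,in)
ṁ_c = 4491.5 / [2.26 × (-32.9 − -58.7)] = 77.03 kg/s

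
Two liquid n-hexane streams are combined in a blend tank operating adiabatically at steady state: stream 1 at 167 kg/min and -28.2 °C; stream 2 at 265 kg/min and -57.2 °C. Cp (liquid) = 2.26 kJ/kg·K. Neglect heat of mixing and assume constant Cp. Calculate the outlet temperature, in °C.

No heat crosses the boundary, so H_out = H_in.
Σ ṁᵢCp,ᵢTᵢ = 167×2.26×-28.2 + 265×2.26×-57.2 = -44900
Σ ṁᵢCp,ᵢ = 167×2.26 + 265×2.26 = 976.32
T_out = -44900 / 976.32 = -45.989 °C

T_out = -46.0 °C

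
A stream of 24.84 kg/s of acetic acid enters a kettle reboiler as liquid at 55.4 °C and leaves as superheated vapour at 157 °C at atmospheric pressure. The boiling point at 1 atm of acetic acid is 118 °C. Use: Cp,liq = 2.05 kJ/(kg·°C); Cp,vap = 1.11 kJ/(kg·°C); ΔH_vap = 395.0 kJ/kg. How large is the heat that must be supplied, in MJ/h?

Q = 50700 MJ/h

liquid 55.4→118 °C: 128.33 kJ/kg
vaporisation at 118 °C: 395 kJ/kg
vapour 118→157 °C: 43.29 kJ/kg
Δh = 128.33 + 395 + 43.29 = 566.62 kJ/kg
Q = ṁ·Δh = 24.84 kg/s × 566.62 kJ/kg = 14075 kJ/s
|Q| = 14075 kW = 50669 MJ/h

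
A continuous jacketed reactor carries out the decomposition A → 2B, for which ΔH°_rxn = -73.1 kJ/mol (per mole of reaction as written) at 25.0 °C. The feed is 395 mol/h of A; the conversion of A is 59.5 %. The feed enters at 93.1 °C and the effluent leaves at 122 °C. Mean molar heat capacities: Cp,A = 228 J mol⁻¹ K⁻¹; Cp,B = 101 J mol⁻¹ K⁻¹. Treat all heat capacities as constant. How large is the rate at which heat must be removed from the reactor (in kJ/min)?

Extent of reaction ξ = 0.595 × 395 = 235.02 mol/h
Reaction term: ξ·ΔH°_rxn = 235.02 × -73.1 = -17180 kJ/h
Sensible, feed 93.1→25 °C: -6133.1 kJ/h
Outlet flows (mol/h): A 159.98, B 470.05
Sensible, products 25→122 °C: 8143.1 kJ/h
Q = ΔH = -15170 kJ/h = -4.214 kW
Heat removed = 252.84 kJ/min

Q_out = 253 kJ/min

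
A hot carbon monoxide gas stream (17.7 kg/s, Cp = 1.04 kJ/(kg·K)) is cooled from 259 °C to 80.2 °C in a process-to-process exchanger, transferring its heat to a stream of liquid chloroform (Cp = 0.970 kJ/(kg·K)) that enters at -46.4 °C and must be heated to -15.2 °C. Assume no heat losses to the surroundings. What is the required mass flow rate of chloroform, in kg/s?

Heat released by hot stream: Q = 17.7 × 1.04 × (259 − 80.2) = 3291.4 kJ/s
Energy balance on cold side (adiabatic exchanger): Q = ṁ_c·Cp_c·(T_c,out − T_c,in)
ṁ_c = 3291.4 / [0.970 × (-15.2 − -46.4)] = 108.75 kg/s

ṁ_c = 109 kg/s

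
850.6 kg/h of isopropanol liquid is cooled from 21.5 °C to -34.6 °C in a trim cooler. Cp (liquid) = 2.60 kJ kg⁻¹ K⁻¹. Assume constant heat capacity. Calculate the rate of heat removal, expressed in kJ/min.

Q_c = 2070 kJ/min

Q = ṁ·Cp·ΔT = 850.6 × 2.60 × (-34.6 − 21.5) = -124070 kJ/h
Converting: 124070 / 3600 s = 34.463 kW
Cooling duty = 2067.8 kJ/min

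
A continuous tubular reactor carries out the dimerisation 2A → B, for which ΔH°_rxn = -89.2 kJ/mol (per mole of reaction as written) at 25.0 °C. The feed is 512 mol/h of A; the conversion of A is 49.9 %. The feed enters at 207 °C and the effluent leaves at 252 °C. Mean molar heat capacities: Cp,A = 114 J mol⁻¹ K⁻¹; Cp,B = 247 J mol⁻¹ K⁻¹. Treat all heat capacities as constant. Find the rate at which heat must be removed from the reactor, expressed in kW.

Extent of reaction ξ = 0.499 × 512 / 2 = 127.74 mol/h
Reaction term: ξ·ΔH°_rxn = 127.74 × -89.2 = -11395 kJ/h
Sensible, feed 207→25 °C: -10623 kJ/h
Outlet flows (mol/h): A 256.51, B 127.74
Sensible, products 25→252 °C: 13800 kJ/h
Q = ΔH = -8217.2 kJ/h = -2.2826 kW
Heat removed = 2.2826 kW

Q_out = 2.28 kW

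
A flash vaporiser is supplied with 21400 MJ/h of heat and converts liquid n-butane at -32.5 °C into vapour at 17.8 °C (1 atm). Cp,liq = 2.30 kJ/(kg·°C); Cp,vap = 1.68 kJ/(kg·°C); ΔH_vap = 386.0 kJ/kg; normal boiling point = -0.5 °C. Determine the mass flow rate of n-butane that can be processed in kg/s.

ṁ = 12.1 kg/s

Δh = 2.30×(-0.5−-32.5) + 386.0 + 1.68×(17.8−-0.5) = 490.34 kJ/kg
Q = 21400 MJ/h = 5944.4 kJ/s = 5944.4 kJ/s
ṁ = Q/Δh = 5944.4 / 490.34 = 12.123 kg/s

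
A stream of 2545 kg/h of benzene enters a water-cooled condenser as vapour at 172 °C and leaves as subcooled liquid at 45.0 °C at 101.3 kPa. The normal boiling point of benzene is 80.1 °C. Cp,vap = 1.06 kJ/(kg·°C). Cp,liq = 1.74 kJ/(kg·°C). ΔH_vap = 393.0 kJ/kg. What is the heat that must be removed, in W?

vapour 172→80.1 °C: -97.414 kJ/kg
condensation at 80.1 °C: -393 kJ/kg
liquid 80.1→45.0 °C: -61.074 kJ/kg
Δh = -97.414 + -393 + -61.074 = -551.49 kJ/kg
Q = ṁ·Δh = 2545 kg/h × -551.49 kJ/kg = -1.4035e+06 kJ/h
|Q| = 389.87 kW = 389870 W

Q_c = 390000 W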